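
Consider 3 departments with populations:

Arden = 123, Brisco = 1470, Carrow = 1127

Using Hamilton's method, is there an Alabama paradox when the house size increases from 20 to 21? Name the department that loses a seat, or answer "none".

none

At 20 seats: Arden 1, Brisco 11, Carrow 8.
At 21 seats: Arden 1, Brisco 11, Carrow 9.
No department's allocation decreased.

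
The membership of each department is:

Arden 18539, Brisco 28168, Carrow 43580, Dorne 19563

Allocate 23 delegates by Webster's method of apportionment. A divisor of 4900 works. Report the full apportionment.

With modified divisor 4900: modified quotas Arden 3.783, Brisco 5.749, Carrow 8.894, Dorne 3.992.
Rounding to the nearest integer: Arden 4, Brisco 6, Carrow 9, Dorne 4 (total 23).

Arden: 4, Brisco: 6, Carrow: 9, Dorne: 4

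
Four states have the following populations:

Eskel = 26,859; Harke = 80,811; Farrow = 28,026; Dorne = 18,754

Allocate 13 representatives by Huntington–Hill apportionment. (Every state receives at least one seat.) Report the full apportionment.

Eskel=2, Harke=7, Farrow=2, Dorne=2

With divisor 11955: modified quotas Eskel 2.247, Harke 6.760, Farrow 2.344, Dorne 1.569.
Geometric-mean thresholds: Eskel √(2·3)=2.449, Harke √(6·7)=6.481, Farrow √(2·3)=2.449, Dorne √(1·2)=1.414.
Each quota rounded against its threshold gives Eskel 2, Harke 7, Farrow 2, Dorne 2 (total 13).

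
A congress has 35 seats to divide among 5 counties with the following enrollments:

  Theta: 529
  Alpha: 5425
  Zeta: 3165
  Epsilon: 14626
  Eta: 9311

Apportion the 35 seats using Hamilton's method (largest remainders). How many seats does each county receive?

Total 33056; standard divisor 33056/35 ≈ 944.457.
Standard quotas: Theta 0.5601, Alpha 5.7440, Zeta 3.3511, Epsilon 15.4861, Eta 9.8586.
Lower quotas: Theta 0, Alpha 5, Zeta 3, Epsilon 15, Eta 9 (sum 32, leaving 3 seats).
Remainders in descending order: Eta 0.8586, Alpha 0.7440, Theta 0.5601, Epsilon 0.4861, Zeta 0.3511.
Largest remainders: Eta, Alpha, Theta receive the extra seats.

Theta: 1; Alpha: 6; Zeta: 3; Epsilon: 15; Eta: 10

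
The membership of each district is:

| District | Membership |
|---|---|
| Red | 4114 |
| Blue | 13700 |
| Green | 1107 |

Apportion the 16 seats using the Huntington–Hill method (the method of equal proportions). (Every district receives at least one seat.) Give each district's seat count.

With divisor 1190: modified quotas Red 3.457, Blue 11.513, Green 0.930.
Geometric-mean thresholds: Red √(3·4)=3.464, Blue √(11·12)=11.489, Green (min 1).
Each quota rounded against its threshold gives Red 3, Blue 12, Green 1 (total 16).

Red=3; Blue=12; Green=1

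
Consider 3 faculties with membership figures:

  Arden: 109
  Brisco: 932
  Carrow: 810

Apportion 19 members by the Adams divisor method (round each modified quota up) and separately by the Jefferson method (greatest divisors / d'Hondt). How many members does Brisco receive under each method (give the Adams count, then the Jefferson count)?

9 and 10

Adams: Arden 2, Brisco 9, Carrow 8.
Jefferson: Arden 1, Brisco 10, Carrow 8.
Brisco gets 9 under Adams and 10 under Jefferson.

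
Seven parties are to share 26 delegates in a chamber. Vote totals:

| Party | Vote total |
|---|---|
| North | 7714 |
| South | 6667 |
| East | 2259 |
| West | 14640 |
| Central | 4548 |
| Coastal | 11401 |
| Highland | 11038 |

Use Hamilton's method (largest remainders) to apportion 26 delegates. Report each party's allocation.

The standard divisor is 58267/26 ≈ 2241.038.
Standard quotas: North 3.4422, South 2.9750, East 1.0080, West 6.5327, Central 2.0294, Coastal 5.0874, Highland 4.9254.
Lower quotas: North 3, South 2, East 1, West 6, Central 2, Coastal 5, Highland 4 (sum 23, leaving 3 seats).
Remainders in descending order: South 0.9750, Highland 0.9254, West 0.5327, North 0.4422, Coastal 0.0874, Central 0.0294, East 0.0080.
Largest remainders: South, Highland, West receive the extra seats.

North: 3, South: 3, East: 1, West: 7, Central: 2, Coastal: 5, Highland: 5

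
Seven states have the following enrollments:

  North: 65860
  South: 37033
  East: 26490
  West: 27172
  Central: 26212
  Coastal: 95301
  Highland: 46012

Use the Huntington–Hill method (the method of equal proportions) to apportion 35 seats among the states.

With divisor 9566: modified quotas North 6.885, South 3.871, East 2.769, West 2.840, Central 2.740, Coastal 9.962, Highland 4.810.
Geometric-mean thresholds: North √(6·7)=6.481, South √(3·4)=3.464, East √(2·3)=2.449, West √(2·3)=2.449, Central √(2·3)=2.449, Coastal √(9·10)=9.487, Highland √(4·5)=4.472.
Each quota rounded against its threshold gives North 7, South 4, East 3, West 3, Central 3, Coastal 10, Highland 5 (total 35).

North 7, South 4, East 3, West 3, Central 3, Coastal 10, Highland 5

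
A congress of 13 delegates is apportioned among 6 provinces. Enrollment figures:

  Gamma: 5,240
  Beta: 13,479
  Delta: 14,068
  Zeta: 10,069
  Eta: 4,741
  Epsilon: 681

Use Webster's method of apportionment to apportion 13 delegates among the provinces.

Standard divisor 48278/13 ≈ 3713.692; standard quotas: Gamma 1.411, Beta 3.630, Delta 3.788, Zeta 2.711, Eta 1.277, Epsilon 0.183.
Rounding to the nearest integer gives Gamma 1, Beta 4, Delta 4, Zeta 3, Eta 1, Epsilon 0 — total 13, matching the house size, so no adjustment is needed.

Gamma: 1, Beta: 4, Delta: 4, Zeta: 3, Eta: 1, Epsilon: 0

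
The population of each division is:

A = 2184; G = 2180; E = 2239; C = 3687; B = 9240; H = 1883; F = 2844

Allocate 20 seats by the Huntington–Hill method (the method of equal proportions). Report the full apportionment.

A: 2; G: 2; E: 2; C: 3; B: 7; H: 2; F: 2

With divisor 1283: modified quotas A 1.702, G 1.699, E 1.745, C 2.874, B 7.202, H 1.468, F 2.217.
Geometric-mean thresholds: A √(1·2)=1.414, G √(1·2)=1.414, E √(1·2)=1.414, C √(2·3)=2.449, B √(7·8)=7.483, H √(1·2)=1.414, F √(2·3)=2.449.
Each quota rounded against its threshold gives A 2, G 2, E 2, C 3, B 7, H 2, F 2 (total 20).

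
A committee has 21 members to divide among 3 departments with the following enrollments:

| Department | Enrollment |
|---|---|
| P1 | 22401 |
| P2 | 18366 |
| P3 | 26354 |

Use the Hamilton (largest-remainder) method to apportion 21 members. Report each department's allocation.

The standard divisor is 67121/21 ≈ 3196.238.
Standard quotas: P1 7.0086, P2 5.7461, P3 8.2453.
Lower quotas: P1 7, P2 5, P3 8 (sum 20, leaving 1 seat).
Remainders in descending order: P2 0.7461, P3 0.2453, P1 0.0086.
The surplus seat goes to P2.

P1=7, P2=6, P3=8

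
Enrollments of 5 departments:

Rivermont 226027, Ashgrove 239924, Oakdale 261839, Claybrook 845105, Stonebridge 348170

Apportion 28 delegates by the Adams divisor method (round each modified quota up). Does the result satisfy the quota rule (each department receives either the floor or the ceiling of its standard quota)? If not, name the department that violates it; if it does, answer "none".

Standard quotas: Rivermont 3.294, Ashgrove 3.497, Oakdale 3.816, Claybrook 12.318, Stonebridge 5.075.
Adams allocation: Rivermont 3, Ashgrove 4, Oakdale 4, Claybrook 12, Stonebridge 5.
Every allocation lies between the lower and upper quota.

none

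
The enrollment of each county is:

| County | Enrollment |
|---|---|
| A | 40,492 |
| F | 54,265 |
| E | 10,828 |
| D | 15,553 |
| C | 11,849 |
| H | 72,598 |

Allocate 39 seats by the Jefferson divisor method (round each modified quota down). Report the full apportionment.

Standard divisor 205585/39 ≈ 5271.41; standard quotas: A 7.681, F 10.294, E 2.054, D 2.950, C 2.248, H 13.772.
Rounding down gives 7, 10, 2, 2, 2, 13 = 36 seats, so the divisor must be adjusted.
With modified divisor 5000: modified quotas A 8.098, F 10.853, E 2.166, D 3.111, C 2.370, H 14.520.
Rounding down: A 8, F 10, E 2, D 3, C 2, H 14 (total 39).

A=8; F=10; E=2; D=3; C=2; H=14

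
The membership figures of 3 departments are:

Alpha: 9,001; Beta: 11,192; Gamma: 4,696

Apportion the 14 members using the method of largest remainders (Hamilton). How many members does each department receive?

Alpha=5; Beta=6; Gamma=3

Standard divisor: 24889 ÷ 14 ≈ 1777.786.
Standard quotas: Alpha 5.0630, Beta 6.2955, Gamma 2.6415.
Lower quotas: Alpha 5, Beta 6, Gamma 2 (sum 13, leaving 1 seat).
Remainders in descending order: Gamma 0.6415, Beta 0.2955, Alpha 0.0630.
The surplus seat goes to Gamma.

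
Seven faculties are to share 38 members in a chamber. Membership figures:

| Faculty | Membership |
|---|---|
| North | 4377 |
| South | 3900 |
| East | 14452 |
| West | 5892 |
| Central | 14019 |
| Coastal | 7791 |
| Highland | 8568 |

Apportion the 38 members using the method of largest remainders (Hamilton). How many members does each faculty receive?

North=3; South=2; East=9; West=4; Central=9; Coastal=5; Highland=6

The standard divisor is 58999/38 ≈ 1552.605.
Standard quotas: North 2.8191, South 2.5119, East 9.3082, West 3.7949, Central 9.0293, Coastal 5.0180, Highland 5.5185.
Lower quotas: North 2, South 2, East 9, West 3, Central 9, Coastal 5, Highland 5 (sum 35, leaving 3 seats).
Remainders in descending order: North 0.8191, West 0.7949, Highland 0.5185, South 0.5119, East 0.3082, Central 0.0293, Coastal 0.0180.
The surplus seats go to North, West, Highland.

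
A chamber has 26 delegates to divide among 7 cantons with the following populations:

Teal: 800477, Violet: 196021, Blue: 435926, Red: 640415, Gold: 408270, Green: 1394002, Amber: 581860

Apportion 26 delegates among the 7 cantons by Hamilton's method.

Teal 5, Violet 1, Blue 3, Red 4, Gold 2, Green 8, Amber 3

Standard divisor: 4456971 ÷ 26 ≈ 171421.962.
Standard quotas: Teal 4.6696, Violet 1.1435, Blue 2.5430, Red 3.7359, Gold 2.3817, Green 8.1320, Amber 3.3943.
Lower quotas: Teal 4, Violet 1, Blue 2, Red 3, Gold 2, Green 8, Amber 3 (sum 23, leaving 3 seats).
Remainders in descending order: Red 0.7359, Teal 0.6696, Blue 0.5430, Amber 0.3943, Gold 0.3817, Violet 0.1435, Green 0.1320.
Largest remainders: Red, Teal, Blue receive the extra seats.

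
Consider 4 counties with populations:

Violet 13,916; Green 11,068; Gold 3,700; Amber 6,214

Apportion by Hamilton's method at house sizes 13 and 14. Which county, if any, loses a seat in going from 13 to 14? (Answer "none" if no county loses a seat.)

At 13 seats: Violet 5, Green 4, Gold 2, Amber 2.
At 14 seats: Violet 6, Green 4, Gold 1, Amber 3.
Gold drops from 2 to 1.

Gold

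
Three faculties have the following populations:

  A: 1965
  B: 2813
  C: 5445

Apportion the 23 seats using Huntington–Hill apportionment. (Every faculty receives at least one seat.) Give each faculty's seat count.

With divisor 438: modified quotas A 4.486, B 6.422, C 12.432.
Geometric-mean thresholds: A √(4·5)=4.472, B √(6·7)=6.481, C √(12·13)=12.490.
Each quota rounded against its threshold gives A 5, B 6, C 12 (total 23).

A 5, B 6, C 12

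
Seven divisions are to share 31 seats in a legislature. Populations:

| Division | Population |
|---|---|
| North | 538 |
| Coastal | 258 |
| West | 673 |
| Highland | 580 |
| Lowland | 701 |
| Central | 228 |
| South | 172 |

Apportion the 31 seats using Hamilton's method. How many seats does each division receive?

North 5; Coastal 2; West 7; Highland 6; Lowland 7; Central 2; South 2

Standard divisor: 3150 ÷ 31 ≈ 101.613.
Standard quotas: North 5.295, Coastal 2.539, West 6.623, Highland 5.708, Lowland 6.899, Central 2.244, South 1.693.
Lower quotas: North 5, Coastal 2, West 6, Highland 5, Lowland 6, Central 2, South 1 (sum 27, leaving 4 seats).
Remainders in descending order: Lowland 0.899, Highland 0.708, South 0.693, West 0.623, Coastal 0.539, North 0.295, Central 0.244.
Largest remainders: Lowland, Highland, South, West receive the extra seats.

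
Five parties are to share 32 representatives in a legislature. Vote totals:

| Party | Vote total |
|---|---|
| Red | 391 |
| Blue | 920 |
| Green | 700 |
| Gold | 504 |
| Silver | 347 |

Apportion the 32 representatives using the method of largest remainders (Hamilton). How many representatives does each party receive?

Total 2862; standard divisor 2862/32 ≈ 89.438.
Standard quotas: Red 4.372, Blue 10.287, Green 7.827, Gold 5.635, Silver 3.880.
Lower quotas: Red 4, Blue 10, Green 7, Gold 5, Silver 3 (sum 29, leaving 3 seats).
Remainders in descending order: Silver 0.880, Green 0.827, Gold 0.635, Red 0.372, Blue 0.287.
Largest remainders: Silver, Green, Gold receive the extra seats.

Red=4; Blue=10; Green=8; Gold=6; Silver=4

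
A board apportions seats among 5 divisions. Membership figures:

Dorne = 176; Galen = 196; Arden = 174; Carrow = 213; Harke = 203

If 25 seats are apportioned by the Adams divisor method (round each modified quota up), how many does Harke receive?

5

Standard divisor 962/25 ≈ 38.48; standard quotas: Dorne 4.574, Galen 5.094, Arden 4.522, Carrow 5.535, Harke 5.275.
Rounding up gives 5, 6, 5, 6, 6 = 28 seats, so the divisor must be adjusted.
With modified divisor 43: modified quotas Dorne 4.093, Galen 4.558, Arden 4.047, Carrow 4.953, Harke 4.721.
Rounding up: Dorne 5, Galen 5, Arden 5, Carrow 5, Harke 5 (total 25).
Harke receives 5.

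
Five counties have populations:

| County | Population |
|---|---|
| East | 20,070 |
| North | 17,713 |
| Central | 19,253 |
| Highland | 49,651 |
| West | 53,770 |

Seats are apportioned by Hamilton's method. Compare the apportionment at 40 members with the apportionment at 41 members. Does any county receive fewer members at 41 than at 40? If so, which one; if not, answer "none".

North

At 40 seats: East 5, North 5, Central 5, Highland 12, West 13.
At 41 seats: East 5, North 4, Central 5, Highland 13, West 14.
North drops from 5 to 4.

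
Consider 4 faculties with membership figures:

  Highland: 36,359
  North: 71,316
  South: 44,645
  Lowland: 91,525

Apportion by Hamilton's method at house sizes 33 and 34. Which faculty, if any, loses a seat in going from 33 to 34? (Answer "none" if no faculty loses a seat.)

none

At 33 seats: Highland 5, North 10, South 6, Lowland 12.
At 34 seats: Highland 5, North 10, South 6, Lowland 13.
No faculty's allocation decreased.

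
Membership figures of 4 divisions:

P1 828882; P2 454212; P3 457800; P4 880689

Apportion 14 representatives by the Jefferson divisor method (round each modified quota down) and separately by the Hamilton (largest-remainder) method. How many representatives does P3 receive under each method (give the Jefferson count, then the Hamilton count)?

Jefferson: P1 5, P2 2, P3 2, P4 5.
Hamilton: P1 4, P2 2, P3 3, P4 5.
P3 gets 2 under Jefferson and 3 under Hamilton.

2 and 3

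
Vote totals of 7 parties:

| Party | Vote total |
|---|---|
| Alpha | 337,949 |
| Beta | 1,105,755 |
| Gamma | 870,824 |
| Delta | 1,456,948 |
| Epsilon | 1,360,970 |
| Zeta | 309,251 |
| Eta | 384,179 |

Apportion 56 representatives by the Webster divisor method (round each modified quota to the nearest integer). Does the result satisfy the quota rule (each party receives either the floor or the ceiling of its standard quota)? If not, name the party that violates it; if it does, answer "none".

Standard quotas: Alpha 3.248, Beta 10.629, Gamma 8.371, Delta 14.005, Epsilon 13.082, Zeta 2.973, Eta 3.693.
Webster allocation: Alpha 3, Beta 11, Gamma 8, Delta 14, Epsilon 13, Zeta 3, Eta 4.
Every allocation lies between the lower and upper quota.

none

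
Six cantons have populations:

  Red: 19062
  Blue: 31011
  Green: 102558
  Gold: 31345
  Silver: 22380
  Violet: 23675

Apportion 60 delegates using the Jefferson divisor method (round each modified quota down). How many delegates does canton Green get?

Standard divisor 230031/60 ≈ 3833.85; standard quotas: Red 4.972, Blue 8.089, Green 26.751, Gold 8.176, Silver 5.837, Violet 6.175.
Rounding down gives 4, 8, 26, 8, 5, 6 = 57 seats, so the divisor must be adjusted.
With modified divisor 3700: modified quotas Red 5.152, Blue 8.381, Green 27.718, Gold 8.472, Silver 6.049, Violet 6.399.
Rounding down: Red 5, Blue 8, Green 27, Gold 8, Silver 6, Violet 6 (total 60).
Green receives 27.

27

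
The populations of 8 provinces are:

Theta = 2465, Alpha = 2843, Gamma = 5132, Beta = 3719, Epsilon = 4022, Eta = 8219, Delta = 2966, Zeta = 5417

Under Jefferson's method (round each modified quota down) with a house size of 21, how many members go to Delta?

Standard divisor 34783/21 ≈ 1656.333; standard quotas: Theta 1.488, Alpha 1.716, Gamma 3.098, Beta 2.245, Epsilon 2.428, Eta 4.962, Delta 1.791, Zeta 3.270.
Rounding down gives 1, 1, 3, 2, 2, 4, 1, 3 = 17 seats, so the divisor must be adjusted.
With modified divisor 1362: modified quotas Theta 1.810, Alpha 2.087, Gamma 3.768, Beta 2.731, Epsilon 2.953, Eta 6.035, Delta 2.178, Zeta 3.977.
Rounding down: Theta 1, Alpha 2, Gamma 3, Beta 2, Epsilon 2, Eta 6, Delta 2, Zeta 3 (total 21).
Delta receives 2.

2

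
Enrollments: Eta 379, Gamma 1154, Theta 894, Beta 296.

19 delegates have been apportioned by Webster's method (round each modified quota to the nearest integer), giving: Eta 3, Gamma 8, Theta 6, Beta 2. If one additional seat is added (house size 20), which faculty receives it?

Theta

Priority for the next seat is population ÷ (current seats + 0.5).
Priorities: Eta 108.286, Gamma 135.765, Theta 137.538, Beta 118.400.
Highest priority: Theta.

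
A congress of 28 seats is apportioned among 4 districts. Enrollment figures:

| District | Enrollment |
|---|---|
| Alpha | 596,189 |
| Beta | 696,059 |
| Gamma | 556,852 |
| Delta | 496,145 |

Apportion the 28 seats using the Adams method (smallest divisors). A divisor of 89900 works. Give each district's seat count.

Alpha=7, Beta=8, Gamma=7, Delta=6

With modified divisor 89900: modified quotas Alpha 6.632, Beta 7.743, Gamma 6.194, Delta 5.519.
Rounding up: Alpha 7, Beta 8, Gamma 7, Delta 6 (total 28).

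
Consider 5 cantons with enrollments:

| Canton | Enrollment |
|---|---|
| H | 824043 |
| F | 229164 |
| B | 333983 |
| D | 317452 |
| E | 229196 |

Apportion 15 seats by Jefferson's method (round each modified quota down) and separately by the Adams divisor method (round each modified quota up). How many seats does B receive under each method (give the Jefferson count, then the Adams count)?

2 and 3

Jefferson: H 7, F 2, B 2, D 2, E 2.
Adams: H 6, F 2, B 3, D 2, E 2.
B gets 2 under Jefferson and 3 under Adams.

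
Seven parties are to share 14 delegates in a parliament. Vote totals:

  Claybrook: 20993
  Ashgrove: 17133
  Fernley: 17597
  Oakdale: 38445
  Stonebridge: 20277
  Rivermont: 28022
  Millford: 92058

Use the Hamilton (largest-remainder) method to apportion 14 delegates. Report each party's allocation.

Claybrook=1, Ashgrove=1, Fernley=1, Oakdale=2, Stonebridge=1, Rivermont=2, Millford=6

Total 234525; standard divisor 234525/14 ≈ 16751.786.
Standard quotas: Claybrook 1.2532, Ashgrove 1.0228, Fernley 1.0505, Oakdale 2.2950, Stonebridge 1.2104, Rivermont 1.6728, Millford 5.4954.
Lower quotas: Claybrook 1, Ashgrove 1, Fernley 1, Oakdale 2, Stonebridge 1, Rivermont 1, Millford 5 (sum 12, leaving 2 seats).
Remainders in descending order: Rivermont 0.6728, Millford 0.4954, Oakdale 0.2950, Claybrook 0.2532, Stonebridge 0.2104, Fernley 0.0505, Ashgrove 0.0228.
Largest remainders: Rivermont, Millford receive the extra seats.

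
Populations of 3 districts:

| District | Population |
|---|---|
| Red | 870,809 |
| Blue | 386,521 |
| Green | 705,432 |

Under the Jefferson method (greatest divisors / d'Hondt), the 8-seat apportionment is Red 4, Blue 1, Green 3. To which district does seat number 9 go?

Priority for the next seat is population ÷ (current seats + 1).
Priorities: Red 174161.800, Blue 193260.500, Green 176358.000.
Highest priority: Blue.

Blue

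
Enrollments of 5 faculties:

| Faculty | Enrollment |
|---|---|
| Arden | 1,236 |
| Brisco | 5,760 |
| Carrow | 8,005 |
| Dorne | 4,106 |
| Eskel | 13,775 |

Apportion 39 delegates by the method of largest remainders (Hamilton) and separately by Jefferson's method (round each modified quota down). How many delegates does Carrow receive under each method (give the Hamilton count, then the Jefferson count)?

10 and 9

Hamilton: Arden 1, Brisco 7, Carrow 10, Dorne 5, Eskel 16.
Jefferson: Arden 1, Brisco 7, Carrow 9, Dorne 5, Eskel 17.
Carrow gets 10 under Hamilton and 9 under Jefferson.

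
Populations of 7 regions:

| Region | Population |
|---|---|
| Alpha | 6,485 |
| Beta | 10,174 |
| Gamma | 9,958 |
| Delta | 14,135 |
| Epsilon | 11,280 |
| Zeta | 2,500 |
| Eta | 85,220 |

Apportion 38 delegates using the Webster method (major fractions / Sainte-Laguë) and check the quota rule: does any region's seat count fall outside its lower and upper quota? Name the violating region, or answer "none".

Standard quotas: Alpha 1.763, Beta 2.766, Gamma 2.708, Delta 3.843, Epsilon 3.067, Zeta 0.680, Eta 23.172.
Webster allocation: Alpha 2, Beta 3, Gamma 3, Delta 4, Epsilon 3, Zeta 1, Eta 22.
Eta has quota 23.172 (lower 23, upper 24) but receives 22 — outside the quota interval.

Eta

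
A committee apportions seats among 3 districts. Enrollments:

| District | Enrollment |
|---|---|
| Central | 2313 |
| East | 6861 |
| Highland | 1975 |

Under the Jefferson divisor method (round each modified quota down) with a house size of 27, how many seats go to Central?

Standard divisor 11149/27 ≈ 412.926; standard quotas: Central 5.601, East 16.616, Highland 4.783.
Rounding down gives 5, 16, 4 = 25 seats, so the divisor must be adjusted.
With modified divisor 390: modified quotas Central 5.931, East 17.592, Highland 5.064.
Rounding down: Central 5, East 17, Highland 5 (total 27).
Central receives 5.

5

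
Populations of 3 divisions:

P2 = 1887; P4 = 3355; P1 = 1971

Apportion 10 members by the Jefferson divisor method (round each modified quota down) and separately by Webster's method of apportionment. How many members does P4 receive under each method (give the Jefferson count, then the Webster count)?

Jefferson: P2 2, P4 5, P1 3.
Webster: P2 3, P4 4, P1 3.
P4 gets 5 under Jefferson and 4 under Webster.

5 and 4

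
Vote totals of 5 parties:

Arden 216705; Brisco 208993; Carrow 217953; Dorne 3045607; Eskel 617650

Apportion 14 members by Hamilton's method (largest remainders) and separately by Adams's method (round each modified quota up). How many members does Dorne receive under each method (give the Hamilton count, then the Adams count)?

10 and 9

Hamilton: Arden 1, Brisco 0, Carrow 1, Dorne 10, Eskel 2.
Adams: Arden 1, Brisco 1, Carrow 1, Dorne 9, Eskel 2.
Dorne gets 10 under Hamilton and 9 under Adams.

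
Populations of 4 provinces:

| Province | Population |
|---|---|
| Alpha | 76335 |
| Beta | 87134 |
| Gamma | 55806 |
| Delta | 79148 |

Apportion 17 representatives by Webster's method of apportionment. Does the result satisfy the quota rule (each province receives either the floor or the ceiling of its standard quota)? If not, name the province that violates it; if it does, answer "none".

Standard quotas: Alpha 4.349, Beta 4.964, Gamma 3.179, Delta 4.509.
Webster allocation: Alpha 4, Beta 5, Gamma 3, Delta 5.
Every allocation lies between the lower and upper quota.

none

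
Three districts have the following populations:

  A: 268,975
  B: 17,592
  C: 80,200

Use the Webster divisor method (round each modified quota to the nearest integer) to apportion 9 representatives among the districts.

Standard divisor 366767/9 ≈ 40751.889; standard quotas: A 6.600, B 0.432, C 1.968.
Rounding to the nearest integer gives A 7, B 0, C 2 — total 9, matching the house size, so no adjustment is needed.

A 7, B 0, C 2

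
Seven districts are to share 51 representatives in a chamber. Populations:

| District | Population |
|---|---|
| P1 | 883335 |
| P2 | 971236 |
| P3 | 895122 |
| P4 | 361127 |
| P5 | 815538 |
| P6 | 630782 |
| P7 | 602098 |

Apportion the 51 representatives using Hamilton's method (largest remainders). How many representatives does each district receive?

P1: 9, P2: 10, P3: 9, P4: 3, P5: 8, P6: 6, P7: 6

The standard divisor is 5159238/51 ≈ 101161.529.
Standard quotas: P1 8.7319, P2 9.6008, P3 8.8484, P4 3.5698, P5 8.0617, P6 6.2354, P7 5.9518.
Lower quotas: P1 8, P2 9, P3 8, P4 3, P5 8, P6 6, P7 5 (sum 47, leaving 4 seats).
Remainders in descending order: P7 0.9518, P3 0.8484, P1 0.7319, P2 0.6008, P4 0.5698, P6 0.2354, P5 0.0617.
The surplus seats go to P7, P3, P1, P2.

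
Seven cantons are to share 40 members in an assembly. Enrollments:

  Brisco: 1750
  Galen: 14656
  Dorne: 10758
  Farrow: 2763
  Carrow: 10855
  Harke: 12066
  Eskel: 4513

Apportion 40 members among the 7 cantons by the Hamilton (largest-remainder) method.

Standard divisor: 57361 ÷ 40 ≈ 1434.025.
Standard quotas: Brisco 1.2203, Galen 10.2202, Dorne 7.5020, Farrow 1.9267, Carrow 7.5696, Harke 8.4141, Eskel 3.1471.
Lower quotas: Brisco 1, Galen 10, Dorne 7, Farrow 1, Carrow 7, Harke 8, Eskel 3 (sum 37, leaving 3 seats).
Remainders in descending order: Farrow 0.9267, Carrow 0.5696, Dorne 0.5020, Harke 0.4141, Brisco 0.2203, Galen 0.2202, Eskel 0.1471.
Largest remainders: Farrow, Carrow, Dorne receive the extra seats.

Brisco 1, Galen 10, Dorne 8, Farrow 2, Carrow 8, Harke 8, Eskel 3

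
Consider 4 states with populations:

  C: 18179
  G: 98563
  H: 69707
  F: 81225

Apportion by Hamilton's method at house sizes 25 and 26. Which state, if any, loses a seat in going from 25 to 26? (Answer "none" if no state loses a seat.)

none

At 25 seats: C 2, G 9, H 6, F 8.
At 26 seats: C 2, G 9, H 7, F 8.
No state's allocation decreased.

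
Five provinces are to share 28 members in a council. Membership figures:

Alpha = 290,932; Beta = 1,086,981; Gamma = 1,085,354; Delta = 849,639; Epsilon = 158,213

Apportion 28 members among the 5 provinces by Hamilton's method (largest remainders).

Alpha 2, Beta 9, Gamma 9, Delta 7, Epsilon 1

Standard divisor: 3471119 ÷ 28 ≈ 123968.536.
Standard quotas: Alpha 2.3468, Beta 8.7682, Gamma 8.7551, Delta 6.8537, Epsilon 1.2762.
Lower quotas: Alpha 2, Beta 8, Gamma 8, Delta 6, Epsilon 1 (sum 25, leaving 3 seats).
Remainders in descending order: Delta 0.8537, Beta 0.7682, Gamma 0.7551, Alpha 0.3468, Epsilon 0.2762.
The surplus seats go to Delta, Beta, Gamma.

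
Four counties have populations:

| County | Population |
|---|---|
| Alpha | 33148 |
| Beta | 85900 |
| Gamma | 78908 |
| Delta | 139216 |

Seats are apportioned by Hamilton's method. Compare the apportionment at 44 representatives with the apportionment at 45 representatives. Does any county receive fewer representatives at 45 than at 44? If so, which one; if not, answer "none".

Alpha

At 44 seats: Alpha 5, Beta 11, Gamma 10, Delta 18.
At 45 seats: Alpha 4, Beta 11, Gamma 11, Delta 19.
Alpha drops from 5 to 4.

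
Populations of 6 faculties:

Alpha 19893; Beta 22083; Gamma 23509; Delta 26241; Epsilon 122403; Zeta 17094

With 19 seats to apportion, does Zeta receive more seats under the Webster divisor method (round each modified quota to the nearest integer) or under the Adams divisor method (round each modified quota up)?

Adams

Webster: Alpha 2, Beta 2, Gamma 2, Delta 2, Epsilon 10, Zeta 1.
Adams: Alpha 2, Beta 2, Gamma 2, Delta 2, Epsilon 9, Zeta 2.
Zeta gets 1 under Webster and 2 under Adams.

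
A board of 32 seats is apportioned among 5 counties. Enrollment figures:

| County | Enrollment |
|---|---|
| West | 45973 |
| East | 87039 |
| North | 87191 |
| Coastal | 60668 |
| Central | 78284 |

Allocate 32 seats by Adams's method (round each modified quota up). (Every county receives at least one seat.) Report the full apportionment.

West 4; East 8; North 8; Coastal 5; Central 7

Standard divisor 359155/32 ≈ 11223.594; standard quotas: West 4.096, East 7.755, North 7.769, Coastal 5.405, Central 6.975.
Rounding up gives 5, 8, 8, 6, 7 = 34 seats, so the divisor must be adjusted.
With modified divisor 12300: modified quotas West 3.738, East 7.076, North 7.089, Coastal 4.932, Central 6.365.
Rounding up: West 4, East 8, North 8, Coastal 5, Central 7 (total 32).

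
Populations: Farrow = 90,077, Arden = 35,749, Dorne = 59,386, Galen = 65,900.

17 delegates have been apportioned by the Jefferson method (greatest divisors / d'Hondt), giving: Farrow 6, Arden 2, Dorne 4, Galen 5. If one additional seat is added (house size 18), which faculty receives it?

Farrow

Priority for the next seat is population ÷ (current seats + 1).
Priorities: Farrow 12868.143, Arden 11916.333, Dorne 11877.200, Galen 10983.333.
Highest priority: Farrow.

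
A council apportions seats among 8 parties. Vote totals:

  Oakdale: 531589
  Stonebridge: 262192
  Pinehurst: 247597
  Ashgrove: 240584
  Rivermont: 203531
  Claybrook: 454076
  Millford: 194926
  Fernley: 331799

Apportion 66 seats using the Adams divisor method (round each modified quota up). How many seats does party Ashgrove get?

6

Standard divisor 2466294/66 ≈ 37368.091; standard quotas: Oakdale 14.226, Stonebridge 7.016, Pinehurst 6.626, Ashgrove 6.438, Rivermont 5.447, Claybrook 12.151, Millford 5.216, Fernley 8.879.
Rounding up gives 15, 8, 7, 7, 6, 13, 6, 9 = 71 seats, so the divisor must be adjusted.
With modified divisor 40400: modified quotas Oakdale 13.158, Stonebridge 6.490, Pinehurst 6.129, Ashgrove 5.955, Rivermont 5.038, Claybrook 11.240, Millford 4.825, Fernley 8.213.
Rounding up: Oakdale 14, Stonebridge 7, Pinehurst 7, Ashgrove 6, Rivermont 6, Claybrook 12, Millford 5, Fernley 9 (total 66).
Ashgrove receives 6.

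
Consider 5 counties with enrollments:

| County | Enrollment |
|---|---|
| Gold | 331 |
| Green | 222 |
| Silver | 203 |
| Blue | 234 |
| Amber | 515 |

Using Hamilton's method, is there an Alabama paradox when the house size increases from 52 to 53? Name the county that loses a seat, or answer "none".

none

At 52 seats: Gold 11, Green 8, Silver 7, Blue 8, Amber 18.
At 53 seats: Gold 12, Green 8, Silver 7, Blue 8, Amber 18.
No county's allocation decreased.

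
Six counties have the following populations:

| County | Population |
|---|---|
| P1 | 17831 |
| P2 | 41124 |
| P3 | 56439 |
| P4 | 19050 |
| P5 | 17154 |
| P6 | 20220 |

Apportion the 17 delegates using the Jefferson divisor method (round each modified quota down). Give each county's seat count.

P1: 2, P2: 4, P3: 6, P4: 2, P5: 1, P6: 2

Standard divisor 171818/17 ≈ 10106.941; standard quotas: P1 1.764, P2 4.069, P3 5.584, P4 1.885, P5 1.697, P6 2.001.
Rounding down gives 1, 4, 5, 1, 1, 2 = 14 seats, so the divisor must be adjusted.
With modified divisor 8700: modified quotas P1 2.050, P2 4.727, P3 6.487, P4 2.190, P5 1.972, P6 2.324.
Rounding down: P1 2, P2 4, P3 6, P4 2, P5 1, P6 2 (total 17).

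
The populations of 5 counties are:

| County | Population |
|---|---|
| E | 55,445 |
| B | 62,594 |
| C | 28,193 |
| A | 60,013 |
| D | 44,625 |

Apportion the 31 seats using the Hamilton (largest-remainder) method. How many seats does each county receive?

E 7, B 8, C 3, A 7, D 6

Standard divisor: 250870 ÷ 31 ≈ 8092.581.
Standard quotas: E 6.8513, B 7.7347, C 3.4838, A 7.4158, D 5.5143.
Lower quotas: E 6, B 7, C 3, A 7, D 5 (sum 28, leaving 3 seats).
Remainders in descending order: E 0.8513, B 0.7347, D 0.5143, C 0.4838, A 0.4158.
The surplus seats go to E, B, D.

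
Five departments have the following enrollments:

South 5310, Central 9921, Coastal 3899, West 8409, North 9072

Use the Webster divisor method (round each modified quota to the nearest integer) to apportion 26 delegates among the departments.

Standard divisor 36611/26 ≈ 1408.115; standard quotas: South 3.771, Central 7.046, Coastal 2.769, West 5.972, North 6.443.
Rounding to the nearest integer gives South 4, Central 7, Coastal 3, West 6, North 6 — total 26, matching the house size, so no adjustment is needed.

South=4, Central=7, Coastal=3, West=6, North=6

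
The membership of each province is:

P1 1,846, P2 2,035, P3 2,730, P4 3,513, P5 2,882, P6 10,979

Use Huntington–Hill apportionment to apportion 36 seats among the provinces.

With divisor 655: modified quotas P1 2.818, P2 3.107, P3 4.168, P4 5.363, P5 4.400, P6 16.762.
Geometric-mean thresholds: P1 √(2·3)=2.449, P2 √(3·4)=3.464, P3 √(4·5)=4.472, P4 √(5·6)=5.477, P5 √(4·5)=4.472, P6 √(16·17)=16.492.
Each quota rounded against its threshold gives P1 3, P2 3, P3 4, P4 5, P5 4, P6 17 (total 36).

P1: 3; P2: 3; P3: 4; P4: 5; P5: 4; P6: 17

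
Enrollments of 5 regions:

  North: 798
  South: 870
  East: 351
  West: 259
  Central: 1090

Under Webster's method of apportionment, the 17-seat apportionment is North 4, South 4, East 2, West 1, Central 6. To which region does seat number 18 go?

South

Priority for the next seat is population ÷ (current seats + 0.5).
Priorities: North 177.333, South 193.333, East 140.400, West 172.667, Central 167.692.
Highest priority: South.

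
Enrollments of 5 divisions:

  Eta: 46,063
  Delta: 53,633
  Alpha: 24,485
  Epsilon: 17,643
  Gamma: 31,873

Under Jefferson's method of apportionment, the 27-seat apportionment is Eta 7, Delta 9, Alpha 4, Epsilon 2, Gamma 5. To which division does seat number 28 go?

Epsilon

Priority for the next seat is population ÷ (current seats + 1).
Priorities: Eta 5757.875, Delta 5363.300, Alpha 4897.000, Epsilon 5881.000, Gamma 5312.167.
Highest priority: Epsilon.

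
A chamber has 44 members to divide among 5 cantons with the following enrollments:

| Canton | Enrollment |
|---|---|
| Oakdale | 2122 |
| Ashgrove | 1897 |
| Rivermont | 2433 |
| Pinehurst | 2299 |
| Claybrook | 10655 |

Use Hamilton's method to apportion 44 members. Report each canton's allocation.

Oakdale 5, Ashgrove 4, Rivermont 6, Pinehurst 5, Claybrook 24

Total 19406; standard divisor 19406/44 ≈ 441.045.
Standard quotas: Oakdale 4.8113, Ashgrove 4.3011, Rivermont 5.5164, Pinehurst 5.2126, Claybrook 24.1585.
Lower quotas: Oakdale 4, Ashgrove 4, Rivermont 5, Pinehurst 5, Claybrook 24 (sum 42, leaving 2 seats).
Remainders in descending order: Oakdale 0.8113, Rivermont 0.5164, Ashgrove 0.3011, Pinehurst 0.2126, Claybrook 0.1585.
The surplus seats go to Oakdale, Rivermont.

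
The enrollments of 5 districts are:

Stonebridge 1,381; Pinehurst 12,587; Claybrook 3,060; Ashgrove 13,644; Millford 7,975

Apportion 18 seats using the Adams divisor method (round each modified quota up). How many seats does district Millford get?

Standard divisor 38647/18 ≈ 2147.056; standard quotas: Stonebridge 0.643, Pinehurst 5.862, Claybrook 1.425, Ashgrove 6.355, Millford 3.714.
Rounding up gives 1, 6, 2, 7, 4 = 20 seats, so the divisor must be adjusted.
With modified divisor 2600: modified quotas Stonebridge 0.531, Pinehurst 4.841, Claybrook 1.177, Ashgrove 5.248, Millford 3.067.
Rounding up: Stonebridge 1, Pinehurst 5, Claybrook 2, Ashgrove 6, Millford 4 (total 18).
Millford receives 4.

4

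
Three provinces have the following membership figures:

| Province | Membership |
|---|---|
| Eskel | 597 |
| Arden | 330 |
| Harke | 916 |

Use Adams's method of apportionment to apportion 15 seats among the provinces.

Eskel=5; Arden=3; Harke=7

Standard divisor 1843/15 ≈ 122.867; standard quotas: Eskel 4.859, Arden 2.686, Harke 7.455.
Rounding up gives 5, 3, 8 = 16 seats, so the divisor must be adjusted.
With modified divisor 140: modified quotas Eskel 4.264, Arden 2.357, Harke 6.543.
Rounding up: Eskel 5, Arden 3, Harke 7 (total 15).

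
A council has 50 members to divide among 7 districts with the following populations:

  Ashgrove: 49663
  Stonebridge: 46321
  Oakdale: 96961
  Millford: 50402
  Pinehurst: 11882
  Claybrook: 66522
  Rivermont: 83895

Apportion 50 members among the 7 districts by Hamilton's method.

Total 405646; standard divisor 405646/50 ≈ 8112.92.
Standard quotas: Ashgrove 6.1215, Stonebridge 5.7095, Oakdale 11.9514, Millford 6.2126, Pinehurst 1.4646, Claybrook 8.1995, Rivermont 10.3409.
Lower quotas: Ashgrove 6, Stonebridge 5, Oakdale 11, Millford 6, Pinehurst 1, Claybrook 8, Rivermont 10 (sum 47, leaving 3 seats).
Remainders in descending order: Oakdale 0.9514, Stonebridge 0.7095, Pinehurst 0.4646, Rivermont 0.3409, Millford 0.2126, Claybrook 0.1995, Ashgrove 0.1215.
Largest remainders: Oakdale, Stonebridge, Pinehurst receive the extra seats.

Ashgrove 6; Stonebridge 6; Oakdale 12; Millford 6; Pinehurst 2; Claybrook 8; Rivermont 10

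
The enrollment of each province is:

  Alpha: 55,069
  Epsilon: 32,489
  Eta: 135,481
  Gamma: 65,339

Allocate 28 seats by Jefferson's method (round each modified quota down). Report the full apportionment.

Standard divisor 288378/28 ≈ 10299.214; standard quotas: Alpha 5.347, Epsilon 3.155, Eta 13.154, Gamma 6.344.
Rounding down gives 5, 3, 13, 6 = 27 seats, so the divisor must be adjusted.
With modified divisor 9500: modified quotas Alpha 5.797, Epsilon 3.420, Eta 14.261, Gamma 6.878.
Rounding down: Alpha 5, Epsilon 3, Eta 14, Gamma 6 (total 28).

Alpha 5; Epsilon 3; Eta 14; Gamma 6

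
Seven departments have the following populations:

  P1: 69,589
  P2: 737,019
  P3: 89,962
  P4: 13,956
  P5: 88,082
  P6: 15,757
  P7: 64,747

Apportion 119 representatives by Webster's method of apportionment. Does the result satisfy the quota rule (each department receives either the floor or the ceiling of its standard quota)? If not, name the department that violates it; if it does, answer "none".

Standard quotas: P1 7.674, P2 81.275, P3 9.921, P4 1.539, P5 9.713, P6 1.738, P7 7.140.
Webster allocation: P1 8, P2 80, P3 10, P4 2, P5 10, P6 2, P7 7.
P2 has quota 81.275 (lower 81, upper 82) but receives 80 — outside the quota interval.

P2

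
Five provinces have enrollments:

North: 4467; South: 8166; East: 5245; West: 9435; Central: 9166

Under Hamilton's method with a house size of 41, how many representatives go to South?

The standard divisor is 36479/41 ≈ 889.732.
Standard quotas: North 5.0206, South 9.1780, East 5.8950, West 10.6043, Central 10.3020.
Lower quotas: North 5, South 9, East 5, West 10, Central 10 (sum 39, leaving 2 seats).
Remainders in descending order: East 0.8950, West 0.6043, Central 0.3020, South 0.1780, North 0.0206.
Largest remainders: East, West receive the extra seats.
South receives 9.

9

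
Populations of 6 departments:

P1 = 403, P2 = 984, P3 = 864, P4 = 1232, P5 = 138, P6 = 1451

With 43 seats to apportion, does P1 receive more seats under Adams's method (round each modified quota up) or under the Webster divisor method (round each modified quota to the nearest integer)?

Adams: P1 4, P2 8, P3 7, P4 10, P5 2, P6 12.
Webster: P1 3, P2 8, P3 7, P4 11, P5 1, P6 13.
P1 gets 4 under Adams and 3 under Webster.

Adams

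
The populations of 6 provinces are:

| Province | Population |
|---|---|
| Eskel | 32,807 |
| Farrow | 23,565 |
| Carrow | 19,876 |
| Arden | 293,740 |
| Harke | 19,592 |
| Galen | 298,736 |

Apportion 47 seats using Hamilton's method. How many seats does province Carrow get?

The standard divisor is 688316/47 ≈ 14645.021.
Standard quotas: Eskel 2.2401, Farrow 1.6091, Carrow 1.3572, Arden 20.0573, Harke 1.3378, Galen 20.3985.
Lower quotas: Eskel 2, Farrow 1, Carrow 1, Arden 20, Harke 1, Galen 20 (sum 45, leaving 2 seats).
Remainders in descending order: Farrow 0.6091, Galen 0.3985, Carrow 0.3572, Harke 0.3378, Eskel 0.2401, Arden 0.0573.
The surplus seats go to Farrow, Galen.
Carrow receives 1.

1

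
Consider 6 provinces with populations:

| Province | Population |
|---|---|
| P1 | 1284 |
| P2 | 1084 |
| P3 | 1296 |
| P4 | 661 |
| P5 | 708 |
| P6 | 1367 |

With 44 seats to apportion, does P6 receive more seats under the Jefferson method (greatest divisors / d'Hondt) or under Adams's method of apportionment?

Jefferson

Jefferson: P1 9, P2 7, P3 9, P4 4, P5 5, P6 10.
Adams: P1 9, P2 7, P3 9, P4 5, P5 5, P6 9.
P6 gets 10 under Jefferson and 9 under Adams.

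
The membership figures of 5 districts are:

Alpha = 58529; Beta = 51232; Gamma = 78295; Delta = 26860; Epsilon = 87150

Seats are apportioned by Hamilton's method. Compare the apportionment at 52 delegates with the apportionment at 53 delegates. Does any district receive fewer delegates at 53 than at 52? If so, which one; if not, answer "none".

At 52 seats: Alpha 10, Beta 9, Gamma 13, Delta 5, Epsilon 15.
At 53 seats: Alpha 10, Beta 9, Gamma 14, Delta 5, Epsilon 15.
No district's allocation decreased.

none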